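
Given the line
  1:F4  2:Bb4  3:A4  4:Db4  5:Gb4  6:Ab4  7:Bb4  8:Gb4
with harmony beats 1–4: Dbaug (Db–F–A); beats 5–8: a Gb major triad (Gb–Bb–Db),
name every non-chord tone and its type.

The harmony at that moment is Db augmented triad (Db, F, A); Bb4 is not a chord tone.
It is approached by leap up from F4 and left by step down to A4.
Leap in, step out — an appoggiatura.
The harmony at that moment is Gb major triad (Gb, Bb, Db); Ab4 is not a chord tone.
It is approached by step up from Gb4 and left by step up to Bb4.
Step in, step out in the same direction — a passing tone.

Bb4 (beat 2) — appoggiatura; Ab4 (beat 6) — passing tone.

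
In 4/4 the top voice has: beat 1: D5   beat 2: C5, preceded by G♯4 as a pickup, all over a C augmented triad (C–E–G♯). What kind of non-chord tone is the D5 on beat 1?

Appoggiatura.

The harmony at that moment is C augmented triad (C, E, G♯); D5 is not a chord tone.
It is approached by leap up from G♯4 and left by step down to C5.
Leap in, step out, metrically accented — an appoggiatura.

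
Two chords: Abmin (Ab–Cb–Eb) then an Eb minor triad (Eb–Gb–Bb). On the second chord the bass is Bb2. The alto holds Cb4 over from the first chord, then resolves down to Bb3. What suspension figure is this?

9–8 suspension.

At the second chord the bass is Bb2. The suspended Cb4 lies a ninth above the bass; after resolving down by step to Bb3, the interval above the bass becomes an octave.
Suspension figures are named by those two intervals: 9–8.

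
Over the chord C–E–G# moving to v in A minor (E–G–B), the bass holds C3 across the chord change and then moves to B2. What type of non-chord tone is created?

The harmony at that moment is E minor triad (E, G, B); C3 is not a chord tone.
It is held over (the same pitch as the preceding C3) and left by step down to B2.
Held over from the previous chord and resolving down by step — a suspension.

C3 is a suspension.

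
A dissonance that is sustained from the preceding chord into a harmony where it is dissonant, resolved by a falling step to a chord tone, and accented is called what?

Suspension.

Approach: by preparation — the pitch is first a chord tone, then held (tied or repeated) while the harmony changes under it. Departure: down by step. Metric position: strong.
A prepared dissonance that resolves downward by step — a suspension. (The same figure resolving upward would be a retardation.)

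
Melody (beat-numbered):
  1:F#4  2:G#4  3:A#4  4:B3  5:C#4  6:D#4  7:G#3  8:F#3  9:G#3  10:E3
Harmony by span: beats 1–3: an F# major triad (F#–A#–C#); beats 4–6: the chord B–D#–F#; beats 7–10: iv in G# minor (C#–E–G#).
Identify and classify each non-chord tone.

The harmony at that moment is F# major triad (F#, A#, C#); G#4 is not a chord tone.
It is approached by step up from F#4 and left by step up to A#4.
Step in, step out in the same direction — a passing tone.
The harmony at that moment is B major triad (B, D#, F#); C#4 is not a chord tone.
It is approached by step up from B3 and left by step up to D#4.
Step in, step out in the same direction — a passing tone.
The harmony at that moment is C# minor triad (C#, E, G#); F#3 is not a chord tone.
It is approached by step down from G#3 and left by step up to G#3.
Step away and step back to the same note — a neighbor tone (lower neighbor).

G#4 (beat 2) — passing tone; C#4 (beat 5) — passing tone; F#3 (beat 8) — neighbor tone.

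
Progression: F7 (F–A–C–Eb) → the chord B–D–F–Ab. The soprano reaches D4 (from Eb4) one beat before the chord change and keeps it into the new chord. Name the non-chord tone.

D4 is an anticipation.

The harmony at that moment is F dominant seventh chord (F, A, C, Eb); D4 is not a chord tone.
It is approached by step down from Eb4 and then sustained as the same pitch into the next harmony.
Arriving early and becoming a chord tone when the harmony changes — an anticipation.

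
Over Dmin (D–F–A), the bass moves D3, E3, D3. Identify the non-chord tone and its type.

The harmony at that moment is D minor triad (D, F, A); E3 is not a chord tone.
It is approached by step up from D3 and left by step down to D3.
Step away and step back to the same note — a neighbor tone (upper neighbor).

E3 is a neighbor tone.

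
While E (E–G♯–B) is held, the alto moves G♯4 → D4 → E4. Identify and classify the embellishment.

D4 is an appoggiatura.

The harmony at that moment is E major triad (E, G♯, B); D4 is not a chord tone.
It is approached by leap down from G♯4 and left by step up to E4.
Leap in, step out — an appoggiatura.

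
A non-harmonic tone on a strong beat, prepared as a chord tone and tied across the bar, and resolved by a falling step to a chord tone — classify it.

Approach: by preparation — the pitch is first a chord tone, then held (tied or repeated) while the harmony changes under it. Departure: down by step. Metric position: strong.
A prepared dissonance that resolves downward by step — a suspension. (The same figure resolving upward would be a retardation.)

Suspension.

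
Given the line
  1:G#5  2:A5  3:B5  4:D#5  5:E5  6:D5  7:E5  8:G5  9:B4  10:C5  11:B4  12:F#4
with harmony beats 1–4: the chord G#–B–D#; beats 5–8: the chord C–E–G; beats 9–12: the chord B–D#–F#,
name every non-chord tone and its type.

A5 (beat 2) — passing tone; D5 (beat 6) — neighbor tone; C5 (beat 10) — neighbor tone.

The harmony at that moment is G# minor triad (G#, B, D#); A5 is not a chord tone.
It is approached by step up from G#5 and left by step up to B5.
Step in, step out in the same direction — a passing tone.
The harmony at that moment is C major triad (C, E, G); D5 is not a chord tone.
It is approached by step down from E5 and left by step up to E5.
Step away and step back to the same note — a neighbor tone (lower neighbor).
The harmony at that moment is B major triad (B, D#, F#); C5 is not a chord tone.
It is approached by step up from B4 and left by step down to B4.
Step away and step back to the same note — a neighbor tone (upper neighbor).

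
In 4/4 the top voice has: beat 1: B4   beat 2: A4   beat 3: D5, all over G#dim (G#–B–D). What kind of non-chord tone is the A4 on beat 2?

Escape tone.

The harmony at that moment is G# diminished triad (G#, B, D); A4 is not a chord tone.
It is approached by step down from B4 and left by leap up to D5.
Step in, leap out, on a weak beat — an escape tone.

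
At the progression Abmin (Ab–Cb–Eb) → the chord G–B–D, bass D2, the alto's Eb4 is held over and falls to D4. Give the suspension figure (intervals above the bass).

9–8 suspension.

At the second chord the bass is D2. The suspended Eb4 lies a ninth above the bass; after resolving down by step to D4, the interval above the bass becomes an octave.
Suspension figures are named by those two intervals: 9–8.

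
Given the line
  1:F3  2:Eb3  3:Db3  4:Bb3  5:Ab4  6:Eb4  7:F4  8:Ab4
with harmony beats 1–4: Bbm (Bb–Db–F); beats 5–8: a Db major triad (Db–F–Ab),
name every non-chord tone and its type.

Eb3 (beat 2) — passing tone; Eb4 (beat 6) — appoggiatura.

The harmony at that moment is Bb minor triad (Bb, Db, F); Eb3 is not a chord tone.
It is approached by step down from F3 and left by step down to Db3.
Step in, step out in the same direction — a passing tone.
The harmony at that moment is Db major triad (Db, F, Ab); Eb4 is not a chord tone.
It is approached by leap down from Ab4 and left by step up to F4.
Leap in, step out — an appoggiatura.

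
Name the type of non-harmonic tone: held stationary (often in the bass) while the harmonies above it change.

Pedal tone.

Approach: none. Departure: none — a single pitch is sustained while the chords change around it, passing through harmonies that do not contain it.
No melodic motion at all; the dissonance is created entirely by the moving harmonies against the stationary note — a pedal tone (pedal point).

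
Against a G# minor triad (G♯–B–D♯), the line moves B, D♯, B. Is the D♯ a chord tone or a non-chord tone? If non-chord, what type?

Chord tone (the fifth of G# minor triad).

G# minor triad contains G♯, B, D♯; D♯ is the fifth, so it is a chord tone.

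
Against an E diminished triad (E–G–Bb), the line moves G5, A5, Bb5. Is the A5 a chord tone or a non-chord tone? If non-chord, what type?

Non-chord tone — a passing tone.

The harmony at that moment is E diminished triad (E, G, Bb); A5 is not a chord tone.
It is approached by step up from G5 and left by step up to Bb5.
Step in, step out in the same direction — a passing tone.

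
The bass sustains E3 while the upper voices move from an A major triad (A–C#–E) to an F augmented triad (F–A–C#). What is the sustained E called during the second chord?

Pedal tone (pedal point).

The harmony at that moment is F augmented triad (F, A, C#); E3 is not a chord tone.
It is held over (the same pitch as the preceding E3) and then sustained as the same pitch into the next harmony.
Sustained through a change of harmony — a pedal tone.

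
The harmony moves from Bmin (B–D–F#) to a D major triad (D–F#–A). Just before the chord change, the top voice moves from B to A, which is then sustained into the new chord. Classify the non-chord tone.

A is an anticipation.

The harmony at that moment is B minor triad (B, D, F#); A is not a chord tone.
It is approached by step down from B and then sustained as the same pitch into the next harmony.
Arriving early and becoming a chord tone when the harmony changes — an anticipation.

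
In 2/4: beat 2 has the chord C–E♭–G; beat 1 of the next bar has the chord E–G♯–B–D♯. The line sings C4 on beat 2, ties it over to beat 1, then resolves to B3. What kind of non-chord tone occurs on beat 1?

Suspension.

The harmony at that moment is E major seventh chord (E, G♯, B, D♯); C4 is not a chord tone.
It is held over (the same pitch as the preceding C4) and left by step down to B3.
Held over from the previous chord and resolving down by step — a suspension.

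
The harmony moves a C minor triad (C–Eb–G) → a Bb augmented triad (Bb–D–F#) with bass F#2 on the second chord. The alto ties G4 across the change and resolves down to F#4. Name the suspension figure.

9–8 suspension.

At the second chord the bass is F#2. The suspended G4 lies a ninth above the bass; after resolving down by step to F#4, the interval above the bass becomes an octave.
Suspension figures are named by those two intervals: 9–8.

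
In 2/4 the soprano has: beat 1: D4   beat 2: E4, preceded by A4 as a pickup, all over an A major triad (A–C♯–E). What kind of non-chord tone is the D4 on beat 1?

The harmony at that moment is A major triad (A, C♯, E); D4 is not a chord tone.
It is approached by leap down from A4 and left by step up to E4.
Leap in, step out, metrically accented — an appoggiatura.

Appoggiatura.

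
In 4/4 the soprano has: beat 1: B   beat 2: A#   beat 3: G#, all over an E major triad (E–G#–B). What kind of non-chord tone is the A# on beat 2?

Passing tone.

The harmony at that moment is E major triad (E, G#, B); A# is not a chord tone.
It is approached by step down from B and left by step down to G#.
Step in, step out in the same direction — a passing tone.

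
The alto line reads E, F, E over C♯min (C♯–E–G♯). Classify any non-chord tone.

F is a neighbor tone.

The harmony at that moment is C♯ minor triad (C♯, E, G♯); F is not a chord tone.
It is approached by step up from E and left by step down to E.
Step away and step back to the same note — a neighbor tone (upper neighbor).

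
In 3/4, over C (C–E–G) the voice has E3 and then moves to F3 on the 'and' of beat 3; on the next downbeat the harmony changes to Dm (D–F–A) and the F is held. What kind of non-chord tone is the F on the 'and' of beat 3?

The harmony at that moment is C major triad (C, E, G); F3 is not a chord tone.
It is approached by step up from E3 and then sustained as the same pitch into the next harmony.
Arriving early and becoming a chord tone when the harmony changes — an anticipation.

Anticipation.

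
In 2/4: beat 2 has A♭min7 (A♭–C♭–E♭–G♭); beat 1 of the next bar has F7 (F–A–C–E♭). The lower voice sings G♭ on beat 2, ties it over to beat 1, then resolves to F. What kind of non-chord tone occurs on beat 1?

The harmony at that moment is F dominant seventh chord (F, A, C, E♭); G♭ is not a chord tone.
It is held over (the same pitch as the preceding G♭) and left by step down to F.
Held over from the previous chord and resolving down by step — a suspension.

Suspension.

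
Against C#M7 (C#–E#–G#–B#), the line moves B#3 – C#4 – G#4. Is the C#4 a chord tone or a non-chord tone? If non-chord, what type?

C# major seventh chord contains C#, E#, G#, B#; C# is the root, so it is a chord tone.

Chord tone (the root of C# major seventh chord).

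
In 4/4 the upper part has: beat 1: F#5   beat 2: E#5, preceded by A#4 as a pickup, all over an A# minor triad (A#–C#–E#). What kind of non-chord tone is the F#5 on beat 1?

Appoggiatura.

The harmony at that moment is A# minor triad (A#, C#, E#); F#5 is not a chord tone.
It is approached by leap up from A#4 and left by step down to E#5.
Leap in, step out, metrically accented — an appoggiatura.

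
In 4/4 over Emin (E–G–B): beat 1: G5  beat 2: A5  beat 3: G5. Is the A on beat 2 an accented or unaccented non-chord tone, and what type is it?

Unaccented neighbor tone.

The harmony at that moment is E minor triad (E, G, B); A5 is not a chord tone.
It is approached by step up from G5 and left by step down to G5.
Step away and step back to the same note — a neighbor tone (upper neighbor).
It falls on a weak beat, so it is unaccented.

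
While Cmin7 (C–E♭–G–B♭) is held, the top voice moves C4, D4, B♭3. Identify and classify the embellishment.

D4 is an escape tone.

The harmony at that moment is C minor seventh chord (C, E♭, G, B♭); D4 is not a chord tone.
It is approached by step up from C4 and left by leap down to B♭3.
Step in, leap out — an escape tone.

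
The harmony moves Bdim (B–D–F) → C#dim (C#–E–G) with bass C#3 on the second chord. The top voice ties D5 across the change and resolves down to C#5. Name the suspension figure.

9–8 suspension.

At the second chord the bass is C#3. The suspended D5 lies a ninth above the bass; after resolving down by step to C#5, the interval above the bass becomes an octave.
Suspension figures are named by those two intervals: 9–8.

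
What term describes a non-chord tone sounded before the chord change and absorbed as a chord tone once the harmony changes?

Approach: ahead of the chord change (typically by step), so it is dissonant against the current harmony. Departure: none — the same pitch is restated or held and is a chord tone of the new harmony.
Dissonant first, consonant once the harmony catches up: the note simply arrives early — an anticipation. (The reverse timing, consonant first and dissonant after the change, would be a suspension or retardation.)

Anticipation.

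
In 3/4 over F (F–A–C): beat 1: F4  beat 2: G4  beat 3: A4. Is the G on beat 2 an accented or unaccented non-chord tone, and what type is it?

Unaccented passing tone.

The harmony at that moment is F major triad (F, A, C); G4 is not a chord tone.
It is approached by step up from F4 and left by step up to A4.
Step in, step out in the same direction — a passing tone.
It falls on a weak beat, so it is unaccented.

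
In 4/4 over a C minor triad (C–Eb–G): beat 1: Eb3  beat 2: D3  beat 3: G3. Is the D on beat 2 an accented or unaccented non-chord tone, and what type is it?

The harmony at that moment is C minor triad (C, Eb, G); D3 is not a chord tone.
It is approached by step down from Eb3 and left by leap up to G3.
Step in, leap out — an escape tone.
It falls on a weak beat, so it is unaccented.

Unaccented escape tone.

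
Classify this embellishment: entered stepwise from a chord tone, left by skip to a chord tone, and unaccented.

Approach: by step. Departure: by leap. Metric position: weak.
Step in, leap out, from a weak position — an escape tone (échappée). (It is the mirror image of the appoggiatura, which leaps in and steps out on a strong beat.)

Escape tone.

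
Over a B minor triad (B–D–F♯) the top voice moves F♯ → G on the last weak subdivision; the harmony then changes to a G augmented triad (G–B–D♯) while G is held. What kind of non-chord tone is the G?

G is an anticipation.

The harmony at that moment is B minor triad (B, D, F♯); G is not a chord tone.
It is approached by step up from F♯ and then sustained as the same pitch into the next harmony.
Arriving early and becoming a chord tone when the harmony changes — an anticipation.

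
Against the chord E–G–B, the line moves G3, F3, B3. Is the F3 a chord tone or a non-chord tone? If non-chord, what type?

Non-chord tone — an escape tone.

The harmony at that moment is E minor triad (E, G, B); F3 is not a chord tone.
It is approached by step down from G3 and left by leap up to B3.
Step in, leap out — an escape tone.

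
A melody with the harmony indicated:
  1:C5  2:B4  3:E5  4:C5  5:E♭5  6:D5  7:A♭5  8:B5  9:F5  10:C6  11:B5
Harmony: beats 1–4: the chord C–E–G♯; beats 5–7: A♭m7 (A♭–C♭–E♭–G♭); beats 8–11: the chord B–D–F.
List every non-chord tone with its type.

B4 (beat 2) — escape tone; D5 (beat 6) — escape tone; C6 (beat 10) — appoggiatura.

The harmony at that moment is C augmented triad (C, E, G♯); B4 is not a chord tone.
It is approached by step down from C5 and left by leap up to E5.
Step in, leap out — an escape tone.
The harmony at that moment is A♭ minor seventh chord (A♭, C♭, E♭, G♭); D5 is not a chord tone.
It is approached by step down from E♭5 and left by leap up to A♭5.
Step in, leap out — an escape tone.
The harmony at that moment is B diminished triad (B, D, F); C6 is not a chord tone.
It is approached by leap up from F5 and left by step down to B5.
Leap in, step out — an appoggiatura.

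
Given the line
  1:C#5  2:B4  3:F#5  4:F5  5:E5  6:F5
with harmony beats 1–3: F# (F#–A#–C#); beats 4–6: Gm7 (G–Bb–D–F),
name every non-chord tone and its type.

B4 (beat 2) — escape tone; E5 (beat 5) — neighbor tone.

The harmony at that moment is F# major triad (F#, A#, C#); B4 is not a chord tone.
It is approached by step down from C#5 and left by leap up to F#5.
Step in, leap out — an escape tone.
The harmony at that moment is G minor seventh chord (G, Bb, D, F); E5 is not a chord tone.
It is approached by step down from F5 and left by step up to F5.
Step away and step back to the same note — a neighbor tone (lower neighbor).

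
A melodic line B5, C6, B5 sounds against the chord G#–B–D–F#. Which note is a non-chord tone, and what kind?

The harmony at that moment is G# half-diminished seventh chord (G#, B, D, F#); C6 is not a chord tone.
It is approached by step up from B5 and left by step down to B5.
Step away and step back to the same note — a neighbor tone (upper neighbor).

C6 is a neighbor tone.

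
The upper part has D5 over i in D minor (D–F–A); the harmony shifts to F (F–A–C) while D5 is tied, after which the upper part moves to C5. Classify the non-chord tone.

D5 is a suspension.

The harmony at that moment is F major triad (F, A, C); D5 is not a chord tone.
It is held over (the same pitch as the preceding D5) and left by step down to C5.
Held over from the previous chord and resolving down by step — a suspension.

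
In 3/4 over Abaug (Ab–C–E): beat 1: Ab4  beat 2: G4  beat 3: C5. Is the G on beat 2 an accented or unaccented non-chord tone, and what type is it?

Unaccented escape tone.

The harmony at that moment is Ab augmented triad (Ab, C, E); G4 is not a chord tone.
It is approached by step down from Ab4 and left by leap up to C5.
Step in, leap out — an escape tone.
It falls on a weak beat, so it is unaccented.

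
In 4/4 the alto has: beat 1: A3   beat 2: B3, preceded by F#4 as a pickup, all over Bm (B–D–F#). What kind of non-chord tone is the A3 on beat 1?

The harmony at that moment is B minor triad (B, D, F#); A3 is not a chord tone.
It is approached by leap down from F#4 and left by step up to B3.
Leap in, step out, metrically accented — an appoggiatura.

Appoggiatura.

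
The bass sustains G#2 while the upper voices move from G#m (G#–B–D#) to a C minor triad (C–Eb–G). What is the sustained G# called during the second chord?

The harmony at that moment is C minor triad (C, Eb, G); G#2 is not a chord tone.
It is held over (the same pitch as the preceding G#2) and then sustained as the same pitch into the next harmony.
Sustained through a change of harmony — a pedal tone.

Pedal tone (pedal point).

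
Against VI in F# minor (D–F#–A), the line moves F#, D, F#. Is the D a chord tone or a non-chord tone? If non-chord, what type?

D major triad contains D, F#, A; D is the root, so it is a chord tone.

Chord tone (the root of D major triad).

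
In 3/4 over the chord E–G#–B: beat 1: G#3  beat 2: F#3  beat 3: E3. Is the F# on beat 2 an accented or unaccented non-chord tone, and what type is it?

The harmony at that moment is E major triad (E, G#, B); F#3 is not a chord tone.
It is approached by step down from G#3 and left by step down to E3.
Step in, step out in the same direction — a passing tone.
It falls on a weak beat, so it is unaccented.

Unaccented passing tone.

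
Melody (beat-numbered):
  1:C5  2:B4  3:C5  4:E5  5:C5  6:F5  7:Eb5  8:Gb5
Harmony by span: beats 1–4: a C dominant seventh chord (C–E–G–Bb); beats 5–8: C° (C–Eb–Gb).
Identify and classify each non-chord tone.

The harmony at that moment is C dominant seventh chord (C, E, G, Bb); B4 is not a chord tone.
It is approached by step down from C5 and left by step up to C5.
Step away and step back to the same note — a neighbor tone (lower neighbor).
The harmony at that moment is C diminished triad (C, Eb, Gb); F5 is not a chord tone.
It is approached by leap up from C5 and left by step down to Eb5.
Leap in, step out — an appoggiatura.

B4 (beat 2) — neighbor tone; F5 (beat 6) — appoggiatura.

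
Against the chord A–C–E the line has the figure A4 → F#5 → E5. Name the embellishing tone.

The harmony at that moment is A minor triad (A, C, E); F#5 is not a chord tone.
It is approached by leap up from A4 and left by step down to E5.
Leap in, step out — an appoggiatura.

F#5 is an appoggiatura.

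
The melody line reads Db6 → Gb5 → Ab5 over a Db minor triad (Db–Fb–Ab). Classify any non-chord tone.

Gb5 is an appoggiatura.

The harmony at that moment is Db minor triad (Db, Fb, Ab); Gb5 is not a chord tone.
It is approached by leap down from Db6 and left by step up to Ab5.
Leap in, step out — an appoggiatura.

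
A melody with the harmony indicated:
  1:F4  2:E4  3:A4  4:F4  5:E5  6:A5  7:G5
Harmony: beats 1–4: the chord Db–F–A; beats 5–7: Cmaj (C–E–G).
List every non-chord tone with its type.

E4 (beat 2) — escape tone; A5 (beat 6) — appoggiatura.

The harmony at that moment is Db augmented triad (Db, F, A); E4 is not a chord tone.
It is approached by step down from F4 and left by leap up to A4.
Step in, leap out — an escape tone.
The harmony at that moment is C major triad (C, E, G); A5 is not a chord tone.
It is approached by leap up from E5 and left by step down to G5.
Leap in, step out — an appoggiatura.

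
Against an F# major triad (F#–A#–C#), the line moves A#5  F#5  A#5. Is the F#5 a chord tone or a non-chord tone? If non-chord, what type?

F# major triad contains F#, A#, C#; F# is the root, so it is a chord tone.

Chord tone (the root of F# major triad).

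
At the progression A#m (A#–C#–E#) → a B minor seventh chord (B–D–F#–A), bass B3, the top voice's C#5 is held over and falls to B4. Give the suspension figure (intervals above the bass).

At the second chord the bass is B3. The suspended C#5 lies a ninth above the bass; after resolving down by step to B4, the interval above the bass becomes an octave.
Suspension figures are named by those two intervals: 9–8.

9–8 suspension.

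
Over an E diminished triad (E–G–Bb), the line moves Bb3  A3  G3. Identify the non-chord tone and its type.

The harmony at that moment is E diminished triad (E, G, Bb); A3 is not a chord tone.
It is approached by step down from Bb3 and left by step down to G3.
Step in, step out in the same direction — a passing tone.

A3 is a passing tone.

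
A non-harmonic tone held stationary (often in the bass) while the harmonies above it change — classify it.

Approach: none. Departure: none — a single pitch is sustained while the chords change around it, passing through harmonies that do not contain it.
No melodic motion at all; the dissonance is created entirely by the moving harmonies against the stationary note — a pedal tone (pedal point).

Pedal tone.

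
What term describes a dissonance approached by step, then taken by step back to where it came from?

Approach: by step. Departure: by step in the opposite direction, back to the starting pitch.
Stepwise on both sides but reversing to return to the same chord tone — a neighbor tone. (Had it continued onward in the same direction it would be a passing tone instead.)

Neighbor tone.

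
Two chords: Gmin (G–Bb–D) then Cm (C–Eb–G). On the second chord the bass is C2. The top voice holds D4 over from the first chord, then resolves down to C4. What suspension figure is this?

9–8 suspension.

At the second chord the bass is C2. The suspended D4 lies a ninth above the bass; after resolving down by step to C4, the interval above the bass becomes an octave.
Suspension figures are named by those two intervals: 9–8.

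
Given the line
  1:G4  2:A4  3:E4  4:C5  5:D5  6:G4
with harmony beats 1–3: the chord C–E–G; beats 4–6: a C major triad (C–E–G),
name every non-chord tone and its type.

The harmony at that moment is C major triad (C, E, G); A4 is not a chord tone.
It is approached by step up from G4 and left by leap down to E4.
Step in, leap out — an escape tone.
The harmony at that moment is C major triad (C, E, G); D5 is not a chord tone.
It is approached by step up from C5 and left by leap down to G4.
Step in, leap out — an escape tone.

A4 (beat 2) — escape tone; D5 (beat 5) — escape tone.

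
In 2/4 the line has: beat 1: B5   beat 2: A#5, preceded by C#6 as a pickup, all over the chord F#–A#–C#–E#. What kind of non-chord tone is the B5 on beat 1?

The harmony at that moment is F# major seventh chord (F#, A#, C#, E#); B5 is not a chord tone.
It is approached by step down from C#6 and left by step down to A#5.
Step in, step out in the same direction — a passing tone.

Passing tone.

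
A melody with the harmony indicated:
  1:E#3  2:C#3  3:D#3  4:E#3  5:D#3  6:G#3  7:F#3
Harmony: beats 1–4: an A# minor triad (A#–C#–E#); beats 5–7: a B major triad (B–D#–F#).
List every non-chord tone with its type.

The harmony at that moment is A# minor triad (A#, C#, E#); D#3 is not a chord tone.
It is approached by step up from C#3 and left by step up to E#3.
Step in, step out in the same direction — a passing tone.
The harmony at that moment is B major triad (B, D#, F#); G#3 is not a chord tone.
It is approached by leap up from D#3 and left by step down to F#3.
Leap in, step out — an appoggiatura.

D#3 (beat 3) — passing tone; G#3 (beat 6) — appoggiatura.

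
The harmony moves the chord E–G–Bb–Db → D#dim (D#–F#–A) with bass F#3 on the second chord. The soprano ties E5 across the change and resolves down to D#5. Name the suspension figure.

At the second chord the bass is F#3. The suspended E5 lies a seventh above the bass; after resolving down by step to D#5, the interval above the bass becomes a sixth.
Suspension figures are named by those two intervals: 7–6.

7–6 suspension.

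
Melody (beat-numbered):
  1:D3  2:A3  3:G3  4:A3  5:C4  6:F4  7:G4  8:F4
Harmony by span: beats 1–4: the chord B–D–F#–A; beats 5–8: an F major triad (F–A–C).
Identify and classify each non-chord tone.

The harmony at that moment is B minor seventh chord (B, D, F#, A); G3 is not a chord tone.
It is approached by step down from A3 and left by step up to A3.
Step away and step back to the same note — a neighbor tone (lower neighbor).
The harmony at that moment is F major triad (F, A, C); G4 is not a chord tone.
It is approached by step up from F4 and left by step down to F4.
Step away and step back to the same note — a neighbor tone (upper neighbor).

G3 (beat 3) — neighbor tone; G4 (beat 7) — neighbor tone.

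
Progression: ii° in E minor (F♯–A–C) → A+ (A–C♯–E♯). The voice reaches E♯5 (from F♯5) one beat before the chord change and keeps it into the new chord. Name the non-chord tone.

The harmony at that moment is F♯ diminished triad (F♯, A, C); E♯5 is not a chord tone.
It is approached by step down from F♯5 and then sustained as the same pitch into the next harmony.
Arriving early and becoming a chord tone when the harmony changes — an anticipation.

E♯5 is an anticipation.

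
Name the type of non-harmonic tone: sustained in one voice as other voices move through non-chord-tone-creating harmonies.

Approach: none. Departure: none — a single pitch is sustained while the chords change around it, passing through harmonies that do not contain it.
No melodic motion at all; the dissonance is created entirely by the moving harmonies against the stationary note — a pedal tone (pedal point).

Pedal tone.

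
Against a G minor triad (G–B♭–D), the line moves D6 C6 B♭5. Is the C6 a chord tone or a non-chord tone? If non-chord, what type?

The harmony at that moment is G minor triad (G, B♭, D); C6 is not a chord tone.
It is approached by step down from D6 and left by step down to B♭5.
Step in, step out in the same direction — a passing tone.

Non-chord tone — a passing tone.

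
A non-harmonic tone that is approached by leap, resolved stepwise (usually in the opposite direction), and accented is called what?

Appoggiatura.

Approach: by leap. Departure: by step. Metric position: strong.
Leap in, step out, in a metrically strong position — an appoggiatura. (It is the mirror image of the escape tone, which steps in and leaps out from a weak position.)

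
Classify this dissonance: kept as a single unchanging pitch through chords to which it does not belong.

Pedal tone.

Approach: none. Departure: none — a single pitch is sustained while the chords change around it, passing through harmonies that do not contain it.
No melodic motion at all; the dissonance is created entirely by the moving harmonies against the stationary note — a pedal tone (pedal point).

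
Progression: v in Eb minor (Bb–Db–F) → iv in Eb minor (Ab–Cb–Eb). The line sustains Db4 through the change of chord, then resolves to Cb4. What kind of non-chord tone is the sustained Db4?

Db4 is a suspension.

The harmony at that moment is Ab minor triad (Ab, Cb, Eb); Db4 is not a chord tone.
It is held over (the same pitch as the preceding Db4) and left by step down to Cb4.
Held over from the previous chord and resolving down by step — a suspension.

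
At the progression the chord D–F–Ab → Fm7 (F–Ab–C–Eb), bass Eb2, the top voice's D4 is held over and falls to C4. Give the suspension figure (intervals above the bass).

At the second chord the bass is Eb2. The suspended D4 lies a seventh above the bass; after resolving down by step to C4, the interval above the bass becomes a sixth.
Suspension figures are named by those two intervals: 7–6.

7–6 suspension.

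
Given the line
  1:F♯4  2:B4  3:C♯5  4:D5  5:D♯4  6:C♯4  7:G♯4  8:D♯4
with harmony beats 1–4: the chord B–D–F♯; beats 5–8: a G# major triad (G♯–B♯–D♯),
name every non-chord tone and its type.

C♯5 (beat 3) — passing tone; C♯4 (beat 6) — escape tone.

The harmony at that moment is B minor triad (B, D, F♯); C♯5 is not a chord tone.
It is approached by step up from B4 and left by step up to D5.
Step in, step out in the same direction — a passing tone.
The harmony at that moment is G♯ major triad (G♯, B♯, D♯); C♯4 is not a chord tone.
It is approached by step down from D♯4 and left by leap up to G♯4.
Step in, leap out — an escape tone.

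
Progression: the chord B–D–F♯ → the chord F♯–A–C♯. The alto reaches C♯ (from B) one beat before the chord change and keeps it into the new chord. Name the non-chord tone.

C♯ is an anticipation.

The harmony at that moment is B minor triad (B, D, F♯); C♯ is not a chord tone.
It is approached by step up from B and then sustained as the same pitch into the next harmony.
Arriving early and becoming a chord tone when the harmony changes — an anticipation.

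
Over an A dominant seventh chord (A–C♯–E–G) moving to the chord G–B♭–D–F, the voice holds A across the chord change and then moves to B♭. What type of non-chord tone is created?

The harmony at that moment is G minor seventh chord (G, B♭, D, F); A is not a chord tone.
It is held over (the same pitch as the preceding A) and left by step up to B♭.
Held over from the previous chord and resolving up by step — a retardation.

A is a retardation.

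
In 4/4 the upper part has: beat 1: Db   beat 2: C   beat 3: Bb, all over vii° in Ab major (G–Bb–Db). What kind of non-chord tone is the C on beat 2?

Passing tone.

The harmony at that moment is G diminished triad (G, Bb, Db); C is not a chord tone.
It is approached by step down from Db and left by step down to Bb.
Step in, step out in the same direction — a passing tone.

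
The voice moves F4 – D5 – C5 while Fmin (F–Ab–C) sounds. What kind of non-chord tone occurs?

The harmony at that moment is F minor triad (F, Ab, C); D5 is not a chord tone.
It is approached by leap up from F4 and left by step down to C5.
Leap in, step out — an appoggiatura.

D5 is an appoggiatura.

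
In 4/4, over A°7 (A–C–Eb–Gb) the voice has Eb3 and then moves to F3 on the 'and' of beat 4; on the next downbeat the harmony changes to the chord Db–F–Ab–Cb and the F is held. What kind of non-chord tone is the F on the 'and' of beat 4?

The harmony at that moment is A diminished seventh chord (A, C, Eb, Gb); F3 is not a chord tone.
It is approached by step up from Eb3 and then sustained as the same pitch into the next harmony.
Arriving early and becoming a chord tone when the harmony changes — an anticipation.

Anticipation.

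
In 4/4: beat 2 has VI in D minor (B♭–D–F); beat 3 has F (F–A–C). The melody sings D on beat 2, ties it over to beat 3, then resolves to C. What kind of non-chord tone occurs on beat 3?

Suspension.

The harmony at that moment is F major triad (F, A, C); D is not a chord tone.
It is held over (the same pitch as the preceding D) and left by step down to C.
Held over from the previous chord and resolving down by step — a suspension.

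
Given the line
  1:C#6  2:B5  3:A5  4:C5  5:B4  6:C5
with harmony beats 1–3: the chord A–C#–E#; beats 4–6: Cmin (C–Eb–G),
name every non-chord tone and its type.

B5 (beat 2) — passing tone; B4 (beat 5) — neighbor tone.

The harmony at that moment is A augmented triad (A, C#, E#); B5 is not a chord tone.
It is approached by step down from C#6 and left by step down to A5.
Step in, step out in the same direction — a passing tone.
The harmony at that moment is C minor triad (C, Eb, G); B4 is not a chord tone.
It is approached by step down from C5 and left by step up to C5.
Step away and step back to the same note — a neighbor tone (lower neighbor).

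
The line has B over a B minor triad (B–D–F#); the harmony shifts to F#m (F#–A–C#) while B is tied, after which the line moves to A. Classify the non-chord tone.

B is a suspension.

The harmony at that moment is F# minor triad (F#, A, C#); B is not a chord tone.
It is held over (the same pitch as the preceding B) and left by step down to A.
Held over from the previous chord and resolving down by step — a suspension.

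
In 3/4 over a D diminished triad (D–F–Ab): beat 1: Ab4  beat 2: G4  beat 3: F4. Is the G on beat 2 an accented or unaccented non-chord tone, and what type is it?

The harmony at that moment is D diminished triad (D, F, Ab); G4 is not a chord tone.
It is approached by step down from Ab4 and left by step down to F4.
Step in, step out in the same direction — a passing tone.
It falls on a weak beat, so it is unaccented.

Unaccented passing tone.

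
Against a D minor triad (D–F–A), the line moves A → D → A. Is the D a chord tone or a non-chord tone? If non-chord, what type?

D minor triad contains D, F, A; D is the root, so it is a chord tone.

Chord tone (the root of D minor triad).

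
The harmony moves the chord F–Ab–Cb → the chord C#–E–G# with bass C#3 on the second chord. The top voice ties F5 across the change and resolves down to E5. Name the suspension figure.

4–3 suspension.

At the second chord the bass is C#3. The suspended F5 lies a fourth above the bass; after resolving down by step to E5, the interval above the bass becomes a third.
Suspension figures are named by those two intervals: 4–3.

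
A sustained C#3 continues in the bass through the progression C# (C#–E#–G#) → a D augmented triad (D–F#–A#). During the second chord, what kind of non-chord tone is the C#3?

The harmony at that moment is D augmented triad (D, F#, A#); C#3 is not a chord tone.
It is held over (the same pitch as the preceding C#3) and then sustained as the same pitch into the next harmony.
Sustained through a change of harmony — a pedal tone.

Pedal tone (pedal point).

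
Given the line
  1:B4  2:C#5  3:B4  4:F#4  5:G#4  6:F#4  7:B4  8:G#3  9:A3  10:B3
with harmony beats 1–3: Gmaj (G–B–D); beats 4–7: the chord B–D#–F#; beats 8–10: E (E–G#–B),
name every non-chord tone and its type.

C#5 (beat 2) — neighbor tone; G#4 (beat 5) — neighbor tone; A3 (beat 9) — passing tone.

The harmony at that moment is G major triad (G, B, D); C#5 is not a chord tone.
It is approached by step up from B4 and left by step down to B4.
Step away and step back to the same note — a neighbor tone (upper neighbor).
The harmony at that moment is B major triad (B, D#, F#); G#4 is not a chord tone.
It is approached by step up from F#4 and left by step down to F#4.
Step away and step back to the same note — a neighbor tone (upper neighbor).
The harmony at that moment is E major triad (E, G#, B); A3 is not a chord tone.
It is approached by step up from G#3 and left by step up to B3.
Step in, step out in the same direction — a passing tone.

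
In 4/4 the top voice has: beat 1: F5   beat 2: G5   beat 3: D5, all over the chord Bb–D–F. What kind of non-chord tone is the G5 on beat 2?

The harmony at that moment is Bb major triad (Bb, D, F); G5 is not a chord tone.
It is approached by step up from F5 and left by leap down to D5.
Step in, leap out, on a weak beat — an escape tone.

Escape tone.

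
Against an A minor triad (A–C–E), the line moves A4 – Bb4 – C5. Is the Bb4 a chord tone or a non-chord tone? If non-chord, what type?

The harmony at that moment is A minor triad (A, C, E); Bb4 is not a chord tone.
It is approached by step up from A4 and left by step up to C5.
Step in, step out in the same direction — a passing tone.

Non-chord tone — a passing tone.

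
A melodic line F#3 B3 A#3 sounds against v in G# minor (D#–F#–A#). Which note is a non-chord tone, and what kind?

B3 is an appoggiatura.

The harmony at that moment is D# minor triad (D#, F#, A#); B3 is not a chord tone.
It is approached by leap up from F#3 and left by step down to A#3.
Leap in, step out — an appoggiatura.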